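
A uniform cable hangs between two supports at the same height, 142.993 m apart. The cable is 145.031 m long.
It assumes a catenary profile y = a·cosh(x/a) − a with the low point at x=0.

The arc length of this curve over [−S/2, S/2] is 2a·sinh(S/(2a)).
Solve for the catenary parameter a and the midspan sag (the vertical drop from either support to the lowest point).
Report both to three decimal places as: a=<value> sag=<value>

a=245.013 sag=10.506

seed: a₀ = √(S³/(24(L−S))) = √(142.993³/(24·2.038)) = 244.491889
iter 1: u=0.292429  f(a)=+8.732e-03  f'(a)=-1.681e-02  a ← 244.491889 − (+8.732e-03/-1.681e-02) = 245.011191
iter 2: u=0.291809  f(a)=+2.790e-05  f'(a)=-1.671e-02  a ← 245.011191 − (+2.790e-05/-1.671e-02) = 245.012861
iter 3: u=0.291807  f(a)=+2.868e-10  f'(a)=-1.671e-02  a ← 245.012861 − (+2.868e-10/-1.671e-02) = 245.012861
iter 4: u=0.291807  f(a)=+0.000e+00  f'(a)=-1.671e-02  a ← 245.012861 − (+0.000e+00/-1.671e-02) = 245.012861
converged: |Δa| < 1e-12 after 4 iterations
sag = a·(cosh(S/(2a)) − 1) = 245.012861·(cosh(0.291807) − 1) = 10.505827
T_max/T_min = cosh(S/(2a)) = 1.042879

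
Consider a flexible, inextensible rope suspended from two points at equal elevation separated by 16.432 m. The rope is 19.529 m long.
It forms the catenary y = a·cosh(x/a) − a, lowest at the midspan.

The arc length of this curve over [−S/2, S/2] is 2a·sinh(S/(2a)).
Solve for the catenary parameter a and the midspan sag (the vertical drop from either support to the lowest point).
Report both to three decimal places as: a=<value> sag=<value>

seed: a₀ = √(S³/(24(L−S))) = √(16.432³/(24·3.097)) = 7.726084
iter 1: u=1.063411  f(a)=+1.799e-01  f'(a)=-8.961e-01  a ← 7.726084 − (+1.799e-01/-8.961e-01) = 7.926844
iter 2: u=1.036478  f(a)=+7.251e-03  f'(a)=-8.252e-01  a ← 7.926844 − (+7.251e-03/-8.252e-01) = 7.935630
iter 3: u=1.035330  f(a)=+1.287e-05  f'(a)=-8.223e-01  a ← 7.935630 − (+1.287e-05/-8.223e-01) = 7.935646
iter 4: u=1.035328  f(a)=+4.073e-11  f'(a)=-8.223e-01  a ← 7.935646 − (+4.073e-11/-8.223e-01) = 7.935646
iter 5: u=1.035328  f(a)=+3.553e-15  f'(a)=-8.223e-01  a ← 7.935646 − (+3.553e-15/-8.223e-01) = 7.935646
converged: |Δa| < 1e-12 after 5 iterations
sag = a·(cosh(S/(2a)) − 1) = 7.935646·(cosh(1.035328) − 1) = 4.646879
T_max/T_min = cosh(S/(2a)) = 1.585570

a=7.936 sag=4.647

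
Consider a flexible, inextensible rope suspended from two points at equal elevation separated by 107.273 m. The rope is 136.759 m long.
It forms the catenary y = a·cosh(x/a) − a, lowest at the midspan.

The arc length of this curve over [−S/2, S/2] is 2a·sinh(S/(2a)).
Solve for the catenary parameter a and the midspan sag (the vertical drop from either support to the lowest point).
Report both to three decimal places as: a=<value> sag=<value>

a=43.389 sag=37.595

seed: a₀ = √(S³/(24(L−S))) = √(107.273³/(24·29.486)) = 41.765923
iter 1: u=1.284217  f(a)=+2.529e+00  f'(a)=-1.659e+00  a ← 41.765923 − (+2.529e+00/-1.659e+00) = 43.290441
iter 2: u=1.238992  f(a)=+1.451e-01  f'(a)=-1.474e+00  a ← 43.290441 − (+1.451e-01/-1.474e+00) = 43.388888
iter 3: u=1.236181  f(a)=+5.416e-04  f'(a)=-1.463e+00  a ← 43.388888 − (+5.416e-04/-1.463e+00) = 43.389258
iter 4: u=1.236170  f(a)=+7.610e-09  f'(a)=-1.463e+00  a ← 43.389258 − (+7.610e-09/-1.463e+00) = 43.389258
iter 5: u=1.236170  f(a)=+2.842e-14  f'(a)=-1.463e+00  a ← 43.389258 − (+2.842e-14/-1.463e+00) = 43.389258
converged: |Δa| < 1e-12 after 5 iterations
sag = a·(cosh(S/(2a)) − 1) = 43.389258·(cosh(1.236170) − 1) = 37.594590
T_max/T_min = cosh(S/(2a)) = 1.866449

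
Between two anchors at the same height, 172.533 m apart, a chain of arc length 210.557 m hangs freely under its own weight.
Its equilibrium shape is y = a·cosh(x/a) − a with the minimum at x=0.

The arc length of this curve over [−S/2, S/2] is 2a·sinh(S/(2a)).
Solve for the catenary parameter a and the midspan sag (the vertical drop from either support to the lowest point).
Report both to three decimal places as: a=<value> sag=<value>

a=77.383 sag=53.276

seed: a₀ = √(S³/(24(L−S))) = √(172.533³/(24·38.024)) = 75.019426
iter 1: u=1.149922  f(a)=+2.595e+00  f'(a)=-1.154e+00  a ← 75.019426 − (+2.595e+00/-1.154e+00) = 77.267321
iter 2: u=1.116468  f(a)=+1.212e-01  f'(a)=-1.049e+00  a ← 77.267321 − (+1.212e-01/-1.049e+00) = 77.382880
iter 3: u=1.114801  f(a)=+2.931e-04  f'(a)=-1.044e+00  a ← 77.382880 − (+2.931e-04/-1.044e+00) = 77.383161
iter 4: u=1.114797  f(a)=+1.723e-09  f'(a)=-1.044e+00  a ← 77.383161 − (+1.723e-09/-1.044e+00) = 77.383161
iter 5: u=1.114797  f(a)=-5.684e-14  f'(a)=-1.044e+00  a ← 77.383161 − (-5.684e-14/-1.044e+00) = 77.383161
converged: |Δa| < 1e-12 after 5 iterations
sag = a·(cosh(S/(2a)) − 1) = 77.383161·(cosh(1.114797) − 1) = 53.275617
T_max/T_min = cosh(S/(2a)) = 1.688465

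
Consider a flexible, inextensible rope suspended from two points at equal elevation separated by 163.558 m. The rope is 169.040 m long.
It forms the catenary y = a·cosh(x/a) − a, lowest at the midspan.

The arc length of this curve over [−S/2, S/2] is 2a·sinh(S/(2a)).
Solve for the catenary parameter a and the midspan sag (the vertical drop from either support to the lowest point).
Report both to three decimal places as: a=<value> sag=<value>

a=183.271 sag=18.550

seed: a₀ = √(S³/(24(L−S))) = √(163.558³/(24·5.482)) = 182.361246
iter 1: u=0.448445  f(a)=+5.539e-02  f'(a)=-6.134e-02  a ← 182.361246 − (+5.539e-02/-6.134e-02) = 183.264193
iter 2: u=0.446236  f(a)=+4.141e-04  f'(a)=-6.043e-02  a ← 183.264193 − (+4.141e-04/-6.043e-02) = 183.271046
iter 3: u=0.446219  f(a)=+2.353e-08  f'(a)=-6.042e-02  a ← 183.271046 − (+2.353e-08/-6.042e-02) = 183.271046
iter 4: u=0.446219  f(a)=+0.000e+00  f'(a)=-6.042e-02  a ← 183.271046 − (+0.000e+00/-6.042e-02) = 183.271046
converged: |Δa| < 1e-12 after 4 iterations
sag = a·(cosh(S/(2a)) − 1) = 183.271046·(cosh(0.446219) − 1) = 18.550426
T_max/T_min = cosh(S/(2a)) = 1.101219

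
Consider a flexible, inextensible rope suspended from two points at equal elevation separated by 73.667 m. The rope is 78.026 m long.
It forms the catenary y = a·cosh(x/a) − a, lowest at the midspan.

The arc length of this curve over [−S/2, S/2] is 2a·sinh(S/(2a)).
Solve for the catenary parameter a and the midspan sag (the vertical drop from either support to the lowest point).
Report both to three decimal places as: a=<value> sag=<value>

a=62.359 sag=11.198

seed: a₀ = √(S³/(24(L−S))) = √(73.667³/(24·4.359)) = 61.817355
iter 1: u=0.595844  f(a)=+7.804e-02  f'(a)=-1.461e-01  a ← 61.817355 − (+7.804e-02/-1.461e-01) = 62.351486
iter 2: u=0.590740  f(a)=+1.023e-03  f'(a)=-1.423e-01  a ← 62.351486 − (+1.023e-03/-1.423e-01) = 62.358676
iter 3: u=0.590672  f(a)=+1.810e-07  f'(a)=-1.422e-01  a ← 62.358676 − (+1.810e-07/-1.422e-01) = 62.358677
iter 4: u=0.590672  f(a)=+1.421e-14  f'(a)=-1.422e-01  a ← 62.358677 − (+1.421e-14/-1.422e-01) = 62.358677
converged: |Δa| < 1e-12 after 4 iterations
sag = a·(cosh(S/(2a)) − 1) = 62.358677·(cosh(0.590672) − 1) = 11.198231
T_max/T_min = cosh(S/(2a)) = 1.179578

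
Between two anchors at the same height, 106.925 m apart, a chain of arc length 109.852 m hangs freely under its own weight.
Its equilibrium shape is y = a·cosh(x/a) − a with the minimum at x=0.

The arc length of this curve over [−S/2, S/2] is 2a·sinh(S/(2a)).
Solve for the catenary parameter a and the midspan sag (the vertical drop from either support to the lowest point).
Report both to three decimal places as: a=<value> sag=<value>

seed: a₀ = √(S³/(24(L−S))) = √(106.925³/(24·2.927)) = 131.917346
iter 1: u=0.405273  f(a)=+2.413e-02  f'(a)=-4.511e-02  a ← 131.917346 − (+2.413e-02/-4.511e-02) = 132.452304
iter 2: u=0.403636  f(a)=+1.476e-04  f'(a)=-4.456e-02  a ← 132.452304 − (+1.476e-04/-4.456e-02) = 132.455616
iter 3: u=0.403626  f(a)=+5.595e-09  f'(a)=-4.456e-02  a ← 132.455616 − (+5.595e-09/-4.456e-02) = 132.455616
iter 4: u=0.403626  f(a)=+1.421e-14  f'(a)=-4.456e-02  a ← 132.455616 − (+1.421e-14/-4.456e-02) = 132.455616
converged: |Δa| < 1e-12 after 4 iterations
sag = a·(cosh(S/(2a)) − 1) = 132.455616·(cosh(0.403626) − 1) = 10.936698
T_max/T_min = cosh(S/(2a)) = 1.082569

a=132.456 sag=10.937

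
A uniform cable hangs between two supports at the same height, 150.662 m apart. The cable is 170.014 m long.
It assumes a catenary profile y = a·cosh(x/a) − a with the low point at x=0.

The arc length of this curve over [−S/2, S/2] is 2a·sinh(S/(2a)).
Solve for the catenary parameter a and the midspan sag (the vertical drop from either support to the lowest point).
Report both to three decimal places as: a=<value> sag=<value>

seed: a₀ = √(S³/(24(L−S))) = √(150.662³/(24·19.352)) = 85.809830
iter 1: u=0.877883  f(a)=+7.595e-01  f'(a)=-4.868e-01  a ← 85.809830 − (+7.595e-01/-4.868e-01) = 87.370180
iter 2: u=0.862205  f(a)=+2.121e-02  f'(a)=-4.599e-01  a ← 87.370180 − (+2.121e-02/-4.599e-01) = 87.416300
iter 3: u=0.861750  f(a)=+1.760e-05  f'(a)=-4.592e-01  a ← 87.416300 − (+1.760e-05/-4.592e-01) = 87.416339
iter 4: u=0.861750  f(a)=+1.214e-11  f'(a)=-4.592e-01  a ← 87.416339 − (+1.214e-11/-4.592e-01) = 87.416339
converged: |Δa| < 1e-12 after 4 iterations
sag = a·(cosh(S/(2a)) − 1) = 87.416339·(cosh(0.861750) − 1) = 34.517276
T_max/T_min = cosh(S/(2a)) = 1.394861

a=87.416 sag=34.517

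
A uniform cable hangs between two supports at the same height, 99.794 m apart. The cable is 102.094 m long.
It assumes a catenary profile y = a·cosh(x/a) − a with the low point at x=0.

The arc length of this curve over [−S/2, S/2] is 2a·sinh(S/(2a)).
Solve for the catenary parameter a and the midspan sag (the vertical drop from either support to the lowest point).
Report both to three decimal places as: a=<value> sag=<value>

seed: a₀ = √(S³/(24(L−S))) = √(99.794³/(24·2.300)) = 134.179790
iter 1: u=0.371867  f(a)=+1.596e-02  f'(a)=-3.476e-02  a ← 134.179790 − (+1.596e-02/-3.476e-02) = 134.638817
iter 2: u=0.370599  f(a)=+8.225e-05  f'(a)=-3.440e-02  a ← 134.638817 − (+8.225e-05/-3.440e-02) = 134.641208
iter 3: u=0.370592  f(a)=+2.211e-09  f'(a)=-3.440e-02  a ← 134.641208 − (+2.211e-09/-3.440e-02) = 134.641208
iter 4: u=0.370592  f(a)=-1.421e-14  f'(a)=-3.440e-02  a ← 134.641208 − (-1.421e-14/-3.440e-02) = 134.641208
converged: |Δa| < 1e-12 after 4 iterations
sag = a·(cosh(S/(2a)) − 1) = 134.641208·(cosh(0.370592) − 1) = 9.352025
T_max/T_min = cosh(S/(2a)) = 1.069459

a=134.641 sag=9.352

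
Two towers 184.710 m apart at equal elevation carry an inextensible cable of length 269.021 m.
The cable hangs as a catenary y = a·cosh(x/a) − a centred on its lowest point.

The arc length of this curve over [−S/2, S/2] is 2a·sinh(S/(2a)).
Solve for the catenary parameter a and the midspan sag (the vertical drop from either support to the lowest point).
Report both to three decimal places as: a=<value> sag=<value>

seed: a₀ = √(S³/(24(L−S))) = √(184.710³/(24·84.311)) = 55.806896
iter 1: u=1.654903  f(a)=+1.233e+01  f'(a)=-3.934e+00  a ← 55.806896 − (+1.233e+01/-3.934e+00) = 58.940268
iter 2: u=1.566925  f(a)=+1.114e+00  f'(a)=-3.252e+00  a ← 58.940268 − (+1.114e+00/-3.252e+00) = 59.282917
iter 3: u=1.557869  f(a)=+1.111e-02  f'(a)=-3.188e+00  a ← 59.282917 − (+1.111e-02/-3.188e+00) = 59.286401
iter 4: u=1.557777  f(a)=+1.127e-06  f'(a)=-3.187e+00  a ← 59.286401 − (+1.127e-06/-3.187e+00) = 59.286402
iter 5: u=1.557777  f(a)=-5.684e-14  f'(a)=-3.187e+00  a ← 59.286402 − (-5.684e-14/-3.187e+00) = 59.286402
converged: |Δa| < 1e-12 after 5 iterations
sag = a·(cosh(S/(2a)) − 1) = 59.286402·(cosh(1.557777) − 1) = 87.710034
T_max/T_min = cosh(S/(2a)) = 2.479429

a=59.286 sag=87.710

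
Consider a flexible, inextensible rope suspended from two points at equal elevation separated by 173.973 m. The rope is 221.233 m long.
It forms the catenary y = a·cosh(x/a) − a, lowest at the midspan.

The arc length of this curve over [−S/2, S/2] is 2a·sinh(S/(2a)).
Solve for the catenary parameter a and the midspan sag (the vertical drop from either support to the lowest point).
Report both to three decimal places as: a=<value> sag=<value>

a=70.754 sag=60.555

seed: a₀ = √(S³/(24(L−S))) = √(173.973³/(24·47.260)) = 68.135006
iter 1: u=1.276679  f(a)=+4.004e+00  f'(a)=-1.627e+00  a ← 68.135006 − (+4.004e+00/-1.627e+00) = 70.596326
iter 2: u=1.232168  f(a)=+2.272e-01  f'(a)=-1.447e+00  a ← 70.596326 − (+2.272e-01/-1.447e+00) = 70.753343
iter 3: u=1.229433  f(a)=+8.289e-04  f'(a)=-1.437e+00  a ← 70.753343 − (+8.289e-04/-1.437e+00) = 70.753920
iter 4: u=1.229423  f(a)=+1.112e-08  f'(a)=-1.436e+00  a ← 70.753920 − (+1.112e-08/-1.436e+00) = 70.753920
iter 5: u=1.229423  f(a)=-5.684e-14  f'(a)=-1.436e+00  a ← 70.753920 − (-5.684e-14/-1.436e+00) = 70.753920
converged: |Δa| < 1e-12 after 5 iterations
sag = a·(cosh(S/(2a)) − 1) = 70.753920·(cosh(1.229423) − 1) = 60.555361
T_max/T_min = cosh(S/(2a)) = 1.855859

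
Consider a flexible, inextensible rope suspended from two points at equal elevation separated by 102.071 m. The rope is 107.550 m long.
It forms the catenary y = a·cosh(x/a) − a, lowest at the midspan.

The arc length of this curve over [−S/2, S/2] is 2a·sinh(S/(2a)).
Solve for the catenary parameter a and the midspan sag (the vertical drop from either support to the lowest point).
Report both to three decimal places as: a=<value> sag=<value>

a=90.644 sag=14.751

seed: a₀ = √(S³/(24(L−S))) = √(102.071³/(24·5.479)) = 89.928486
iter 1: u=0.567512  f(a)=+8.891e-02  f'(a)=-1.258e-01  a ← 89.928486 − (+8.891e-02/-1.258e-01) = 90.635123
iter 2: u=0.563087  f(a)=+1.059e-03  f'(a)=-1.228e-01  a ← 90.635123 − (+1.059e-03/-1.228e-01) = 90.643743
iter 3: u=0.563034  f(a)=+1.542e-07  f'(a)=-1.228e-01  a ← 90.643743 − (+1.542e-07/-1.228e-01) = 90.643744
iter 4: u=0.563034  f(a)=+0.000e+00  f'(a)=-1.228e-01  a ← 90.643744 − (+0.000e+00/-1.228e-01) = 90.643744
converged: |Δa| < 1e-12 after 4 iterations
sag = a·(cosh(S/(2a)) − 1) = 90.643744·(cosh(0.563034) − 1) = 14.750938
T_max/T_min = cosh(S/(2a)) = 1.162735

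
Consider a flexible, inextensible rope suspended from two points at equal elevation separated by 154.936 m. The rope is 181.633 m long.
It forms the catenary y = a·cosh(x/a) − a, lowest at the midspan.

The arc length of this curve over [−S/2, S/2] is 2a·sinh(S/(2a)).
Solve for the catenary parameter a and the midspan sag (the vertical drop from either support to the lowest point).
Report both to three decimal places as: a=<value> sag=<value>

seed: a₀ = √(S³/(24(L−S))) = √(154.936³/(24·26.697)) = 76.188892
iter 1: u=1.016789  f(a)=+1.415e+00  f'(a)=-7.760e-01  a ← 76.188892 − (+1.415e+00/-7.760e-01) = 78.011733
iter 2: u=0.993030  f(a)=+5.236e-02  f'(a)=-7.195e-01  a ← 78.011733 − (+5.236e-02/-7.195e-01) = 78.084499
iter 3: u=0.992105  f(a)=+7.783e-05  f'(a)=-7.174e-01  a ← 78.084499 − (+7.783e-05/-7.174e-01) = 78.084608
iter 4: u=0.992103  f(a)=+1.726e-10  f'(a)=-7.174e-01  a ← 78.084608 − (+1.726e-10/-7.174e-01) = 78.084608
iter 5: u=0.992103  f(a)=+0.000e+00  f'(a)=-7.174e-01  a ← 78.084608 − (+0.000e+00/-7.174e-01) = 78.084608
converged: |Δa| < 1e-12 after 5 iterations
sag = a·(cosh(S/(2a)) − 1) = 78.084608·(cosh(0.992103) − 1) = 41.685349
T_max/T_min = cosh(S/(2a)) = 1.533848

a=78.085 sag=41.685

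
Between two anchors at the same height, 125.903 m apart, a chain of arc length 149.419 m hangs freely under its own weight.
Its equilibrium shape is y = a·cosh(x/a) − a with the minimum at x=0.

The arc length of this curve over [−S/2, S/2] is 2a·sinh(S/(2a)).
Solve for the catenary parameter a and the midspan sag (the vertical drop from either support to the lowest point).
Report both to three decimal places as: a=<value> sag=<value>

seed: a₀ = √(S³/(24(L−S))) = √(125.903³/(24·23.516)) = 59.465732
iter 1: u=1.058618  f(a)=+1.353e+00  f'(a)=-8.832e-01  a ← 59.465732 − (+1.353e+00/-8.832e-01) = 60.998171
iter 2: u=1.032023  f(a)=+5.408e-02  f'(a)=-8.139e-01  a ← 60.998171 − (+5.408e-02/-8.139e-01) = 61.064622
iter 3: u=1.030900  f(a)=+9.432e-05  f'(a)=-8.110e-01  a ← 61.064622 − (+9.432e-05/-8.110e-01) = 61.064738
iter 4: u=1.030898  f(a)=+2.880e-10  f'(a)=-8.110e-01  a ← 61.064738 − (+2.880e-10/-8.110e-01) = 61.064738
iter 5: u=1.030898  f(a)=+0.000e+00  f'(a)=-8.110e-01  a ← 61.064738 − (+0.000e+00/-8.110e-01) = 61.064738
converged: |Δa| < 1e-12 after 5 iterations
sag = a·(cosh(S/(2a)) − 1) = 61.064738·(cosh(1.030898) − 1) = 35.425736
T_max/T_min = cosh(S/(2a)) = 1.580134

a=61.065 sag=35.426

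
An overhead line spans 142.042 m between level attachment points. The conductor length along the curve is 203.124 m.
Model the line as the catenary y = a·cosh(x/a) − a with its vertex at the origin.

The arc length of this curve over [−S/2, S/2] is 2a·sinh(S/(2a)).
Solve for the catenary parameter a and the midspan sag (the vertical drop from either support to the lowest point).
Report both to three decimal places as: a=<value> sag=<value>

a=46.824 sag=65.012

seed: a₀ = √(S³/(24(L−S))) = √(142.042³/(24·61.082)) = 44.214317
iter 1: u=1.606290  f(a)=+8.382e+00  f'(a)=-3.545e+00  a ← 44.214317 − (+8.382e+00/-3.545e+00) = 46.578877
iter 2: u=1.524747  f(a)=+7.194e-01  f'(a)=-2.960e+00  a ← 46.578877 − (+7.194e-01/-2.960e+00) = 46.821883
iter 3: u=1.516833  f(a)=+6.397e-03  f'(a)=-2.908e+00  a ← 46.821883 − (+6.397e-03/-2.908e+00) = 46.824083
iter 4: u=1.516762  f(a)=+5.159e-07  f'(a)=-2.907e+00  a ← 46.824083 − (+5.159e-07/-2.907e+00) = 46.824083
iter 5: u=1.516762  f(a)=+0.000e+00  f'(a)=-2.907e+00  a ← 46.824083 − (+0.000e+00/-2.907e+00) = 46.824083
converged: |Δa| < 1e-12 after 5 iterations
sag = a·(cosh(S/(2a)) − 1) = 46.824083·(cosh(1.516762) − 1) = 65.012112
T_max/T_min = cosh(S/(2a)) = 2.388433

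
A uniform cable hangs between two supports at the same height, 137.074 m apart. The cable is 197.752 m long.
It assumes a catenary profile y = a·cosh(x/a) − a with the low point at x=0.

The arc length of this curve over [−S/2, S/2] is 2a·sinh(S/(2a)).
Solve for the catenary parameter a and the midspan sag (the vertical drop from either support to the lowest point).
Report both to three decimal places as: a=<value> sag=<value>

a=44.604 sag=63.867

seed: a₀ = √(S³/(24(L−S))) = √(137.074³/(24·60.678)) = 42.054394
iter 1: u=1.629723  f(a)=+8.587e+00  f'(a)=-3.729e+00  a ← 42.054394 − (+8.587e+00/-3.729e+00) = 44.357416
iter 2: u=1.545108  f(a)=+7.558e-01  f'(a)=-3.099e+00  a ← 44.357416 − (+7.558e-01/-3.099e+00) = 44.601346
iter 3: u=1.536658  f(a)=+7.105e-03  f'(a)=-3.041e+00  a ← 44.601346 − (+7.105e-03/-3.041e+00) = 44.603682
iter 4: u=1.536577  f(a)=+6.408e-07  f'(a)=-3.040e+00  a ← 44.603682 − (+6.408e-07/-3.040e+00) = 44.603683
iter 5: u=1.536577  f(a)=+0.000e+00  f'(a)=-3.040e+00  a ← 44.603683 − (+0.000e+00/-3.040e+00) = 44.603683
converged: |Δa| < 1e-12 after 5 iterations
sag = a·(cosh(S/(2a)) − 1) = 44.603683·(cosh(1.536577) − 1) = 63.867290
T_max/T_min = cosh(S/(2a)) = 2.431884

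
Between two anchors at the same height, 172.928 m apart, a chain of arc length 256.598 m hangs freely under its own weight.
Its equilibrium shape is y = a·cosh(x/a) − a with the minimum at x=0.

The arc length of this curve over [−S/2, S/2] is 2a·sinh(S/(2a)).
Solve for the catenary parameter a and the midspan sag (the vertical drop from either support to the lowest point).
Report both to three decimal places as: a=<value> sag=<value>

a=54.084 sag=85.149

seed: a₀ = √(S³/(24(L−S))) = √(172.928³/(24·83.670)) = 50.746661
iter 1: u=1.703836  f(a)=+1.302e+01  f'(a)=-4.360e+00  a ← 50.746661 − (+1.302e+01/-4.360e+00) = 53.732964
iter 2: u=1.609143  f(a)=+1.238e+00  f'(a)=-3.567e+00  a ← 53.732964 − (+1.238e+00/-3.567e+00) = 54.079975
iter 3: u=1.598817  f(a)=+1.378e-02  f'(a)=-3.488e+00  a ← 54.079975 − (+1.378e-02/-3.488e+00) = 54.083926
iter 4: u=1.598700  f(a)=+1.751e-06  f'(a)=-3.487e+00  a ← 54.083926 − (+1.751e-06/-3.487e+00) = 54.083927
iter 5: u=1.598700  f(a)=-5.684e-14  f'(a)=-3.487e+00  a ← 54.083927 − (-5.684e-14/-3.487e+00) = 54.083927
converged: |Δa| < 1e-12 after 5 iterations
sag = a·(cosh(S/(2a)) − 1) = 54.083927·(cosh(1.598700) − 1) = 85.148629
T_max/T_min = cosh(S/(2a)) = 2.574380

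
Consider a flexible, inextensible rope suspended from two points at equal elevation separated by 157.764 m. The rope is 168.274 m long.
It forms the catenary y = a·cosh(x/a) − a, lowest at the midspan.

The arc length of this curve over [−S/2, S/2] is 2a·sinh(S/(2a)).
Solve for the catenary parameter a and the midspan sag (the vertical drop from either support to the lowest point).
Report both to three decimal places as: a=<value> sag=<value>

seed: a₀ = √(S³/(24(L−S))) = √(157.764³/(24·10.510)) = 124.768480
iter 1: u=0.632227  f(a)=+2.121e-01  f'(a)=-1.753e-01  a ← 124.768480 − (+2.121e-01/-1.753e-01) = 125.978148
iter 2: u=0.626156  f(a)=+3.123e-03  f'(a)=-1.702e-01  a ← 125.978148 − (+3.123e-03/-1.702e-01) = 125.996503
iter 3: u=0.626065  f(a)=+7.001e-07  f'(a)=-1.701e-01  a ← 125.996503 − (+7.001e-07/-1.701e-01) = 125.996507
iter 4: u=0.626065  f(a)=+2.842e-14  f'(a)=-1.701e-01  a ← 125.996507 − (+2.842e-14/-1.701e-01) = 125.996507
converged: |Δa| < 1e-12 after 4 iterations
sag = a·(cosh(S/(2a)) − 1) = 125.996507·(cosh(0.626065) − 1) = 25.509779
T_max/T_min = cosh(S/(2a)) = 1.202464

a=125.997 sag=25.510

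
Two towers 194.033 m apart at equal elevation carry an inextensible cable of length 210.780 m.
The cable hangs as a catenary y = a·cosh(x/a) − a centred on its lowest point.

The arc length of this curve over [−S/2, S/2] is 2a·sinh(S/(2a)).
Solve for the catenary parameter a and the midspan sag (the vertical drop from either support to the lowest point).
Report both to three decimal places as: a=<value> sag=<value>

seed: a₀ = √(S³/(24(L−S))) = √(194.033³/(24·16.747)) = 134.815326
iter 1: u=0.719625  f(a)=+4.390e-01  f'(a)=-2.615e-01  a ← 134.815326 − (+4.390e-01/-2.615e-01) = 136.493843
iter 2: u=0.710776  f(a)=+8.334e-03  f'(a)=-2.517e-01  a ← 136.493843 − (+8.334e-03/-2.517e-01) = 136.526952
iter 3: u=0.710603  f(a)=+3.132e-06  f'(a)=-2.515e-01  a ← 136.526952 − (+3.132e-06/-2.515e-01) = 136.526965
iter 4: u=0.710603  f(a)=+4.832e-13  f'(a)=-2.515e-01  a ← 136.526965 − (+4.832e-13/-2.515e-01) = 136.526965
converged: |Δa| < 1e-12 after 4 iterations
sag = a·(cosh(S/(2a)) − 1) = 136.526965·(cosh(0.710603) − 1) = 35.945248
T_max/T_min = cosh(S/(2a)) = 1.263283

a=136.527 sag=35.945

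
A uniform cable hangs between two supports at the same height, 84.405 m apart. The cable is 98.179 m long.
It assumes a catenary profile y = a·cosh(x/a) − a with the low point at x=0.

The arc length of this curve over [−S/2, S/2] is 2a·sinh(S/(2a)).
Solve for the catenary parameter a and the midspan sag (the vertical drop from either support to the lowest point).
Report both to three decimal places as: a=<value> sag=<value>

a=43.657 sag=22.037

seed: a₀ = √(S³/(24(L−S))) = √(84.405³/(24·13.774)) = 42.649761
iter 1: u=0.989513  f(a)=+6.903e-01  f'(a)=-7.114e-01  a ← 42.649761 − (+6.903e-01/-7.114e-01) = 43.620044
iter 2: u=0.967502  f(a)=+2.426e-02  f'(a)=-6.622e-01  a ← 43.620044 − (+2.426e-02/-6.622e-01) = 43.656677
iter 3: u=0.966691  f(a)=+3.238e-05  f'(a)=-6.604e-01  a ← 43.656677 − (+3.238e-05/-6.604e-01) = 43.656726
iter 4: u=0.966690  f(a)=+5.785e-11  f'(a)=-6.604e-01  a ← 43.656726 − (+5.785e-11/-6.604e-01) = 43.656726
iter 5: u=0.966690  f(a)=+0.000e+00  f'(a)=-6.604e-01  a ← 43.656726 − (+0.000e+00/-6.604e-01) = 43.656726
converged: |Δa| < 1e-12 after 5 iterations
sag = a·(cosh(S/(2a)) − 1) = 43.656726·(cosh(0.966690) − 1) = 22.037176
T_max/T_min = cosh(S/(2a)) = 1.504783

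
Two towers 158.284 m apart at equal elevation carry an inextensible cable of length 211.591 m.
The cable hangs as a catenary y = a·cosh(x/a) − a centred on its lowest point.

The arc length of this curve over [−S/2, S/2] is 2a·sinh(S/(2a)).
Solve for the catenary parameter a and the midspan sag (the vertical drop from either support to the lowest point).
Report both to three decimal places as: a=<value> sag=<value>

seed: a₀ = √(S³/(24(L−S))) = √(158.284³/(24·53.307)) = 55.674687
iter 1: u=1.421508  f(a)=+5.652e+00  f'(a)=-2.331e+00  a ← 55.674687 − (+5.652e+00/-2.331e+00) = 58.099666
iter 2: u=1.362177  f(a)=+3.903e-01  f'(a)=-2.019e+00  a ← 58.099666 − (+3.903e-01/-2.019e+00) = 58.292952
iter 3: u=1.357660  f(a)=+2.166e-03  f'(a)=-1.997e+00  a ← 58.292952 − (+2.166e-03/-1.997e+00) = 58.294036
iter 4: u=1.357635  f(a)=+6.751e-08  f'(a)=-1.997e+00  a ← 58.294036 − (+6.751e-08/-1.997e+00) = 58.294036
iter 5: u=1.357635  f(a)=-2.842e-14  f'(a)=-1.997e+00  a ← 58.294036 − (-2.842e-14/-1.997e+00) = 58.294036
converged: |Δa| < 1e-12 after 5 iterations
sag = a·(cosh(S/(2a)) − 1) = 58.294036·(cosh(1.357635) − 1) = 62.498689
T_max/T_min = cosh(S/(2a)) = 2.072128

a=58.294 sag=62.499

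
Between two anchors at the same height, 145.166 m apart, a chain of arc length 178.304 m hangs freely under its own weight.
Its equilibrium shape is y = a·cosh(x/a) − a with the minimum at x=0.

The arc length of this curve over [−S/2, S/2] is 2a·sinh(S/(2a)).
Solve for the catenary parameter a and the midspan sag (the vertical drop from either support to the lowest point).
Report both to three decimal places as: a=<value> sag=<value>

seed: a₀ = √(S³/(24(L−S))) = √(145.166³/(24·33.138)) = 62.019548
iter 1: u=1.170325  f(a)=+2.345e+00  f'(a)=-1.222e+00  a ← 62.019548 − (+2.345e+00/-1.222e+00) = 63.937852
iter 2: u=1.135212  f(a)=+1.132e-01  f'(a)=-1.107e+00  a ← 63.937852 − (+1.132e-01/-1.107e+00) = 64.040107
iter 3: u=1.133399  f(a)=+2.934e-04  f'(a)=-1.101e+00  a ← 64.040107 − (+2.934e-04/-1.101e+00) = 64.040374
iter 4: u=1.133394  f(a)=+1.982e-09  f'(a)=-1.101e+00  a ← 64.040374 − (+1.982e-09/-1.101e+00) = 64.040374
iter 5: u=1.133394  f(a)=+2.842e-14  f'(a)=-1.101e+00  a ← 64.040374 − (+2.842e-14/-1.101e+00) = 64.040374
converged: |Δa| < 1e-12 after 5 iterations
sag = a·(cosh(S/(2a)) − 1) = 64.040374·(cosh(1.133394) − 1) = 45.728696
T_max/T_min = cosh(S/(2a)) = 1.714060

a=64.040 sag=45.729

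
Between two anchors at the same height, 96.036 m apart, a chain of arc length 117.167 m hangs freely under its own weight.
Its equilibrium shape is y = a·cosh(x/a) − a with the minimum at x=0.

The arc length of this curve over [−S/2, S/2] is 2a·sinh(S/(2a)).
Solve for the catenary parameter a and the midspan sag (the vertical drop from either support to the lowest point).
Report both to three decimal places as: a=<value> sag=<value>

seed: a₀ = √(S³/(24(L−S))) = √(96.036³/(24·21.131)) = 41.791258
iter 1: u=1.148996  f(a)=+1.440e+00  f'(a)=-1.151e+00  a ← 41.791258 − (+1.440e+00/-1.151e+00) = 43.041676
iter 2: u=1.115616  f(a)=+6.713e-02  f'(a)=-1.046e+00  a ← 43.041676 − (+6.713e-02/-1.046e+00) = 43.105850
iter 3: u=1.113956  f(a)=+1.618e-04  f'(a)=-1.041e+00  a ← 43.105850 − (+1.618e-04/-1.041e+00) = 43.106006
iter 4: u=1.113952  f(a)=+9.453e-10  f'(a)=-1.041e+00  a ← 43.106006 − (+9.453e-10/-1.041e+00) = 43.106006
iter 5: u=1.113952  f(a)=+0.000e+00  f'(a)=-1.041e+00  a ← 43.106006 − (+0.000e+00/-1.041e+00) = 43.106006
converged: |Δa| < 1e-12 after 5 iterations
sag = a·(cosh(S/(2a)) − 1) = 43.106006·(cosh(1.113952) − 1) = 29.627441
T_max/T_min = cosh(S/(2a)) = 1.687316

a=43.106 sag=29.627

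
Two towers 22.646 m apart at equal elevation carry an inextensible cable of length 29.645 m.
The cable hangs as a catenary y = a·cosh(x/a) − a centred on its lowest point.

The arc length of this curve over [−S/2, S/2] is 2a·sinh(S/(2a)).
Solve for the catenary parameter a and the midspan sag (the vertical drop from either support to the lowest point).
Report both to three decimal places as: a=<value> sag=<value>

a=8.676 sag=8.499

seed: a₀ = √(S³/(24(L−S))) = √(22.646³/(24·6.999)) = 8.315026
iter 1: u=1.361752  f(a)=+6.783e-01  f'(a)=-2.017e+00  a ← 8.315026 − (+6.783e-01/-2.017e+00) = 8.651331
iter 2: u=1.308816  f(a)=+4.332e-02  f'(a)=-1.767e+00  a ← 8.651331 − (+4.332e-02/-1.767e+00) = 8.675852
iter 3: u=1.305117  f(a)=+2.034e-04  f'(a)=-1.750e+00  a ← 8.675852 − (+2.034e-04/-1.750e+00) = 8.675968
iter 4: u=1.305099  f(a)=+4.530e-09  f'(a)=-1.750e+00  a ← 8.675968 − (+4.530e-09/-1.750e+00) = 8.675968
iter 5: u=1.305099  f(a)=-7.105e-15  f'(a)=-1.750e+00  a ← 8.675968 − (-7.105e-15/-1.750e+00) = 8.675968
converged: |Δa| < 1e-12 after 5 iterations
sag = a·(cosh(S/(2a)) − 1) = 8.675968·(cosh(1.305099) − 1) = 8.498983
T_max/T_min = cosh(S/(2a)) = 1.979600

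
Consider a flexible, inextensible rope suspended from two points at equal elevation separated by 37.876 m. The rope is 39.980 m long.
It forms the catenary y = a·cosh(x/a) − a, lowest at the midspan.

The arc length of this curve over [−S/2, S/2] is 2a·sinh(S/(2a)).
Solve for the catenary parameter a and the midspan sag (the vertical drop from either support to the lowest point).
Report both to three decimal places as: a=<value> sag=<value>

seed: a₀ = √(S³/(24(L−S))) = √(37.876³/(24·2.104)) = 32.803310
iter 1: u=0.577320  f(a)=+3.534e-02  f'(a)=-1.326e-01  a ← 32.803310 − (+3.534e-02/-1.326e-01) = 33.069832
iter 2: u=0.572667  f(a)=+4.354e-04  f'(a)=-1.294e-01  a ← 33.069832 − (+4.354e-04/-1.294e-01) = 33.073198
iter 3: u=0.572609  f(a)=+6.789e-08  f'(a)=-1.293e-01  a ← 33.073198 − (+6.789e-08/-1.293e-01) = 33.073198
iter 4: u=0.572609  f(a)=+0.000e+00  f'(a)=-1.293e-01  a ← 33.073198 − (+0.000e+00/-1.293e-01) = 33.073198
converged: |Δa| < 1e-12 after 4 iterations
sag = a·(cosh(S/(2a)) − 1) = 33.073198·(cosh(0.572609) − 1) = 5.571808
T_max/T_min = cosh(S/(2a)) = 1.168469

a=33.073 sag=5.572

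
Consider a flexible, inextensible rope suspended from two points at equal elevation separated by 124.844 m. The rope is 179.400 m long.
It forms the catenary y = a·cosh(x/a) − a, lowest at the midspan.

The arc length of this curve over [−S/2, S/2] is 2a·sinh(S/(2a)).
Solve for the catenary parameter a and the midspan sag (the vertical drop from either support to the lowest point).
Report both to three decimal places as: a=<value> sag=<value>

seed: a₀ = √(S³/(24(L−S))) = √(124.844³/(24·54.556)) = 38.550022
iter 1: u=1.619247  f(a)=+7.615e+00  f'(a)=-3.645e+00  a ← 38.550022 − (+7.615e+00/-3.645e+00) = 40.638995
iter 2: u=1.536012  f(a)=+6.628e-01  f'(a)=-3.036e+00  a ← 40.638995 − (+6.628e-01/-3.036e+00) = 40.857301
iter 3: u=1.527805  f(a)=+6.079e-03  f'(a)=-2.981e+00  a ← 40.857301 − (+6.079e-03/-2.981e+00) = 40.859340
iter 4: u=1.527729  f(a)=+5.216e-07  f'(a)=-2.980e+00  a ← 40.859340 − (+5.216e-07/-2.980e+00) = 40.859341
iter 5: u=1.527729  f(a)=+2.842e-14  f'(a)=-2.980e+00  a ← 40.859341 − (+2.842e-14/-2.980e+00) = 40.859341
converged: |Δa| < 1e-12 after 5 iterations
sag = a·(cosh(S/(2a)) − 1) = 40.859341·(cosh(1.527729) − 1) = 57.708279
T_max/T_min = cosh(S/(2a)) = 2.412364

a=40.859 sag=57.708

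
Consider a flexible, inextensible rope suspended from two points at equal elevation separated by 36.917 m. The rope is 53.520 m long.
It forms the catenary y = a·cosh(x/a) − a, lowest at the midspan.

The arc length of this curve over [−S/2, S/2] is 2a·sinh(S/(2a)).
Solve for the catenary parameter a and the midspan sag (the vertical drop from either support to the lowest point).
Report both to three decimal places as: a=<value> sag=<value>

seed: a₀ = √(S³/(24(L−S))) = √(36.917³/(24·16.603)) = 11.236749
iter 1: u=1.642690  f(a)=+2.390e+00  f'(a)=-3.833e+00  a ← 11.236749 − (+2.390e+00/-3.833e+00) = 11.860108
iter 2: u=1.556352  f(a)=+2.133e-01  f'(a)=-3.177e+00  a ← 11.860108 − (+2.133e-01/-3.177e+00) = 11.927231
iter 3: u=1.547593  f(a)=+2.066e-03  f'(a)=-3.116e+00  a ← 11.927231 − (+2.066e-03/-3.116e+00) = 11.927895
iter 4: u=1.547507  f(a)=+1.981e-07  f'(a)=-3.115e+00  a ← 11.927895 − (+1.981e-07/-3.115e+00) = 11.927895
iter 5: u=1.547507  f(a)=-7.105e-15  f'(a)=-3.115e+00  a ← 11.927895 − (-7.105e-15/-3.115e+00) = 11.927895
converged: |Δa| < 1e-12 after 5 iterations
sag = a·(cosh(S/(2a)) − 1) = 11.927895·(cosh(1.547507) − 1) = 17.370096
T_max/T_min = cosh(S/(2a)) = 2.456258

a=11.928 sag=17.370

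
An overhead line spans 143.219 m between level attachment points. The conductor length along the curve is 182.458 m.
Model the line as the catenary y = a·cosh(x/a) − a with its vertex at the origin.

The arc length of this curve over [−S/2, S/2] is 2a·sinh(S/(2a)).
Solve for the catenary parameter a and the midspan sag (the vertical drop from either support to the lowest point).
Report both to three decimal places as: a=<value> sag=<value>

seed: a₀ = √(S³/(24(L−S))) = √(143.219³/(24·39.239)) = 55.851696
iter 1: u=1.282137  f(a)=+3.354e+00  f'(a)=-1.650e+00  a ← 55.851696 − (+3.354e+00/-1.650e+00) = 57.884544
iter 2: u=1.237109  f(a)=+1.918e-01  f'(a)=-1.466e+00  a ← 57.884544 − (+1.918e-01/-1.466e+00) = 58.015377
iter 3: u=1.234319  f(a)=+7.116e-04  f'(a)=-1.455e+00  a ← 58.015377 − (+7.116e-04/-1.455e+00) = 58.015866
iter 4: u=1.234309  f(a)=+9.873e-09  f'(a)=-1.455e+00  a ← 58.015866 − (+9.873e-09/-1.455e+00) = 58.015866
iter 5: u=1.234309  f(a)=+0.000e+00  f'(a)=-1.455e+00  a ← 58.015866 − (+0.000e+00/-1.455e+00) = 58.015866
converged: |Δa| < 1e-12 after 5 iterations
sag = a·(cosh(S/(2a)) − 1) = 58.015866·(cosh(1.234309) − 1) = 50.097830
T_max/T_min = cosh(S/(2a)) = 1.863519

a=58.016 sag=50.098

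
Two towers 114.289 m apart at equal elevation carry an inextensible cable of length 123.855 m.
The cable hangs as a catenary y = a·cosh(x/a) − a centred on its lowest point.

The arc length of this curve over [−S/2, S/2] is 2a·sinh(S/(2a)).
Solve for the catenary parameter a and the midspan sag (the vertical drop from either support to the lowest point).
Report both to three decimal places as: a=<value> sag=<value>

seed: a₀ = √(S³/(24(L−S))) = √(114.289³/(24·9.566)) = 80.637274
iter 1: u=0.708661  f(a)=+2.431e-01  f'(a)=-2.494e-01  a ← 80.637274 − (+2.431e-01/-2.494e-01) = 81.612028
iter 2: u=0.700197  f(a)=+4.478e-03  f'(a)=-2.403e-01  a ← 81.612028 − (+4.478e-03/-2.403e-01) = 81.630666
iter 3: u=0.700037  f(a)=+1.583e-06  f'(a)=-2.401e-01  a ← 81.630666 − (+1.583e-06/-2.401e-01) = 81.630672
iter 4: u=0.700037  f(a)=+1.847e-13  f'(a)=-2.401e-01  a ← 81.630672 − (+1.847e-13/-2.401e-01) = 81.630672
converged: |Δa| < 1e-12 after 4 iterations
sag = a·(cosh(S/(2a)) − 1) = 81.630672·(cosh(0.700037) − 1) = 20.831916
T_max/T_min = cosh(S/(2a)) = 1.255197

a=81.631 sag=20.832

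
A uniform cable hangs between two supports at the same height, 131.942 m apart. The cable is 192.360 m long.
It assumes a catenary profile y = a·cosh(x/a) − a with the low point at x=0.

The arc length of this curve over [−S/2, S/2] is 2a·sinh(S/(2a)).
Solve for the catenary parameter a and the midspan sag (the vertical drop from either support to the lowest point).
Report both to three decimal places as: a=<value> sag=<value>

seed: a₀ = √(S³/(24(L−S))) = √(131.942³/(24·60.418)) = 39.800250
iter 1: u=1.657552  f(a)=+8.864e+00  f'(a)=-3.956e+00  a ← 39.800250 − (+8.864e+00/-3.956e+00) = 42.040706
iter 2: u=1.569217  f(a)=+8.036e-01  f'(a)=-3.269e+00  a ← 42.040706 − (+8.036e-01/-3.269e+00) = 42.286529
iter 3: u=1.560095  f(a)=+8.057e-03  f'(a)=-3.204e+00  a ← 42.286529 − (+8.057e-03/-3.204e+00) = 42.289044
iter 4: u=1.560002  f(a)=+8.281e-07  f'(a)=-3.203e+00  a ← 42.289044 − (+8.281e-07/-3.203e+00) = 42.289044
iter 5: u=1.560002  f(a)=+5.684e-14  f'(a)=-3.203e+00  a ← 42.289044 − (+5.684e-14/-3.203e+00) = 42.289044
converged: |Δa| < 1e-12 after 5 iterations
sag = a·(cosh(S/(2a)) − 1) = 42.289044·(cosh(1.560002) − 1) = 62.777390
T_max/T_min = cosh(S/(2a)) = 2.484484

a=42.289 sag=62.777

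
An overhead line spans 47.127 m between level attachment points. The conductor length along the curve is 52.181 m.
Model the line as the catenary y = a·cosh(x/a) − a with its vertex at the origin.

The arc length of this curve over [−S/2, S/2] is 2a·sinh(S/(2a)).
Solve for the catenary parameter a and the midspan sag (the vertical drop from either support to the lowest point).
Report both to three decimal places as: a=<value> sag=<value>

a=29.837 sag=9.798

seed: a₀ = √(S³/(24(L−S))) = √(47.127³/(24·5.054)) = 29.375242
iter 1: u=0.802155  f(a)=+1.651e-01  f'(a)=-3.668e-01  a ← 29.375242 − (+1.651e-01/-3.668e-01) = 29.825444
iter 2: u=0.790047  f(a)=+3.872e-03  f'(a)=-3.497e-01  a ← 29.825444 − (+3.872e-03/-3.497e-01) = 29.836516
iter 3: u=0.789754  f(a)=+2.243e-06  f'(a)=-3.493e-01  a ← 29.836516 − (+2.243e-06/-3.493e-01) = 29.836523
iter 4: u=0.789754  f(a)=+7.603e-13  f'(a)=-3.493e-01  a ← 29.836523 − (+7.603e-13/-3.493e-01) = 29.836523
converged: |Δa| < 1e-12 after 4 iterations
sag = a·(cosh(S/(2a)) − 1) = 29.836523·(cosh(0.789754) − 1) = 9.798465
T_max/T_min = cosh(S/(2a)) = 1.328405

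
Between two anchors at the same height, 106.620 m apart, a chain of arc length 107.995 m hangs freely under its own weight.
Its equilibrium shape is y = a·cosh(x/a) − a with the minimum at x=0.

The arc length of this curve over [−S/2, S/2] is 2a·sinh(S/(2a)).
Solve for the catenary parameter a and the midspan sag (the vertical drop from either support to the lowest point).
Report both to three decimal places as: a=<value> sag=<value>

a=192.016 sag=7.448

seed: a₀ = √(S³/(24(L−S))) = √(106.620³/(24·1.375)) = 191.646568
iter 1: u=0.278168  f(a)=+5.330e-03  f'(a)=-1.446e-02  a ← 191.646568 − (+5.330e-03/-1.446e-02) = 192.015121
iter 2: u=0.277634  f(a)=+1.541e-05  f'(a)=-1.438e-02  a ← 192.015121 − (+1.541e-05/-1.438e-02) = 192.016193
iter 3: u=0.277633  f(a)=+1.298e-10  f'(a)=-1.438e-02  a ← 192.016193 − (+1.298e-10/-1.438e-02) = 192.016193
iter 4: u=0.277633  f(a)=-1.421e-14  f'(a)=-1.438e-02  a ← 192.016193 − (-1.421e-14/-1.438e-02) = 192.016193
converged: |Δa| < 1e-12 after 4 iterations
sag = a·(cosh(S/(2a)) − 1) = 192.016193·(cosh(0.277633) − 1) = 7.447960
T_max/T_min = cosh(S/(2a)) = 1.038788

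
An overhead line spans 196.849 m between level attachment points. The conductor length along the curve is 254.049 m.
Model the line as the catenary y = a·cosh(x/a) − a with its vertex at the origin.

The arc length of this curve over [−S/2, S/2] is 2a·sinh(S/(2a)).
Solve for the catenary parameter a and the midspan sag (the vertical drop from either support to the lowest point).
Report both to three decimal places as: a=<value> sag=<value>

a=77.594 sag=71.255

seed: a₀ = √(S³/(24(L−S))) = √(196.849³/(24·57.200)) = 74.541166
iter 1: u=1.320405  f(a)=+5.198e+00  f'(a)=-1.820e+00  a ← 74.541166 − (+5.198e+00/-1.820e+00) = 77.398205
iter 2: u=1.271664  f(a)=+3.138e-01  f'(a)=-1.606e+00  a ← 77.398205 − (+3.138e-01/-1.606e+00) = 77.593624
iter 3: u=1.268461  f(a)=+1.306e-03  f'(a)=-1.593e+00  a ← 77.593624 − (+1.306e-03/-1.593e+00) = 77.594444
iter 4: u=1.268448  f(a)=+2.284e-08  f'(a)=-1.592e+00  a ← 77.594444 − (+2.284e-08/-1.592e+00) = 77.594444
iter 5: u=1.268448  f(a)=-5.684e-14  f'(a)=-1.592e+00  a ← 77.594444 − (-5.684e-14/-1.592e+00) = 77.594444
converged: |Δa| < 1e-12 after 5 iterations
sag = a·(cosh(S/(2a)) − 1) = 77.594444·(cosh(1.268448) − 1) = 71.254880
T_max/T_min = cosh(S/(2a)) = 1.918299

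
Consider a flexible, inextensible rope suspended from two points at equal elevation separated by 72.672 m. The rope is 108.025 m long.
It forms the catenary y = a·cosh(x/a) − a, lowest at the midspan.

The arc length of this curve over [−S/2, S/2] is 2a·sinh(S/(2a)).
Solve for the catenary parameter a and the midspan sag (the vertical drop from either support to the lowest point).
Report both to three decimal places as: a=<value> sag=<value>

seed: a₀ = √(S³/(24(L−S))) = √(72.672³/(24·35.353)) = 21.268258
iter 1: u=1.708462  f(a)=+5.533e+00  f'(a)=-4.402e+00  a ← 21.268258 − (+5.533e+00/-4.402e+00) = 22.525280
iter 2: u=1.613121  f(a)=+5.285e-01  f'(a)=-3.598e+00  a ← 22.525280 − (+5.285e-01/-3.598e+00) = 22.672175
iter 3: u=1.602669  f(a)=+5.945e-03  f'(a)=-3.517e+00  a ← 22.672175 − (+5.945e-03/-3.517e+00) = 22.673865
iter 4: u=1.602550  f(a)=+7.711e-07  f'(a)=-3.516e+00  a ← 22.673865 − (+7.711e-07/-3.516e+00) = 22.673866
iter 5: u=1.602550  f(a)=+0.000e+00  f'(a)=-3.516e+00  a ← 22.673866 − (+0.000e+00/-3.516e+00) = 22.673866
converged: |Δa| < 1e-12 after 5 iterations
sag = a·(cosh(S/(2a)) − 1) = 22.673866·(cosh(1.602550) − 1) = 35.904751
T_max/T_min = cosh(S/(2a)) = 2.583530

a=22.674 sag=35.905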